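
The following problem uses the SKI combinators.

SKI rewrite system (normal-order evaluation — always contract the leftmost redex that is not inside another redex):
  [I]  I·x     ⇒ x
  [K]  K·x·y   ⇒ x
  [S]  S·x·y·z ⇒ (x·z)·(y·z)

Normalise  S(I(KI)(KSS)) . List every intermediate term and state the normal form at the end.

Answer: normal form = SI  (in 2 steps)

Reduction:
  start: S(I(KI)(KSS))
  step 1: S(KI(KSS))
  step 2: SI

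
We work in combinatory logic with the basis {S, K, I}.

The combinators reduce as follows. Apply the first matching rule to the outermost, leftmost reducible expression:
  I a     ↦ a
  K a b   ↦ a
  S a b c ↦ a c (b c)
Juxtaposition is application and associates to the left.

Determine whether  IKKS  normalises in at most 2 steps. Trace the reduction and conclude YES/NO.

Answer: YES — reaches normal form K in 2 ≤ 2 steps

Reduction:
  start: IKKS
  [1] KKS
  [2] K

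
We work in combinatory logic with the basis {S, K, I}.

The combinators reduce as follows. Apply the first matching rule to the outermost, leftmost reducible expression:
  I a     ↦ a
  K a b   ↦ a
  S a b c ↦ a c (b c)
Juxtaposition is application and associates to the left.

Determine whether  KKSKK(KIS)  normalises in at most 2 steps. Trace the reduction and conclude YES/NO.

Answer: NO — after 2 steps the term is K(KIS), not yet normal

Reduction:
  start: KKSKK(KIS)
  [1] KKK(KIS)
  [2] K(KIS)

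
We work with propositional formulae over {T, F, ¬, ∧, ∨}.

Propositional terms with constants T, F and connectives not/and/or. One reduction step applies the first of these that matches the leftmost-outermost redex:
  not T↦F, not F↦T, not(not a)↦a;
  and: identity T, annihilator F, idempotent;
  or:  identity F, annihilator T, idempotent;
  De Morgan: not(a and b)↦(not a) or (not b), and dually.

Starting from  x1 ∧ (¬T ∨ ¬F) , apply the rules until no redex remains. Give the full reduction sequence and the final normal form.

Answer: normal form = x1  (in 4 steps)

Derivation:
  start: x1 ∧ (¬T ∨ ¬F)
  step 1: x1 ∧ (F ∨ ¬F)
  step 2: x1 ∧ ¬F
  step 3: x1 ∧ T
  step 4: x1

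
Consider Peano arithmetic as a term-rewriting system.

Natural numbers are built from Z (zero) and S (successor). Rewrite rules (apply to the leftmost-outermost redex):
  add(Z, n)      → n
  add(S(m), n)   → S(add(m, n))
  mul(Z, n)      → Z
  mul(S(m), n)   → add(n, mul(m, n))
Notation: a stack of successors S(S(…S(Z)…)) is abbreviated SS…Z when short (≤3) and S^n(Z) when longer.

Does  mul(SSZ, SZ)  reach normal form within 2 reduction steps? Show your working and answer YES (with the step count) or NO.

Answer: NO — after 2 steps the term is S(add(Z, mul(SZ, SZ))), not yet normal

Derivation:
  start: mul(SSZ, SZ)
  →1  add(SZ, mul(SZ, SZ))
  →2  S(add(Z, mul(SZ, SZ)))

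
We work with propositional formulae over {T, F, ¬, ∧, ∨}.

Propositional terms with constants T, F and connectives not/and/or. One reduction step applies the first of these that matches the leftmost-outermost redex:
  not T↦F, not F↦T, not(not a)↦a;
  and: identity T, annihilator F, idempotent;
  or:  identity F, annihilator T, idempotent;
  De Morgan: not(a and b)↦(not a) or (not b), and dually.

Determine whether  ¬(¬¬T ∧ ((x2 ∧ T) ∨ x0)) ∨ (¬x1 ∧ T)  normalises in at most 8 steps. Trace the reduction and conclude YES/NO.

  start: ¬(¬¬T ∧ ((x2 ∧ T) ∨ x0)) ∨ (¬x1 ∧ T)
  →1  (¬¬¬T ∨ ¬((x2 ∧ T) ∨ x0)) ∨ (¬x1 ∧ T)
  →2  (¬T ∨ ¬((x2 ∧ T) ∨ x0)) ∨ (¬x1 ∧ T)
  →3  (F ∨ ¬((x2 ∧ T) ∨ x0)) ∨ (¬x1 ∧ T)
  →4  ¬((x2 ∧ T) ∨ x0) ∨ (¬x1 ∧ T)
  →5  (¬(x2 ∧ T) ∧ ¬x0) ∨ (¬x1 ∧ T)
  →6  ((¬x2 ∨ ¬T) ∧ ¬x0) ∨ (¬x1 ∧ T)
  →7  ((¬x2 ∨ F) ∧ ¬x0) ∨ (¬x1 ∧ T)
  →8  (¬x2 ∧ ¬x0) ∨ (¬x1 ∧ T)

Answer: NO — after 8 steps the term is (¬x2 ∧ ¬x0) ∨ (¬x1 ∧ T), not yet normal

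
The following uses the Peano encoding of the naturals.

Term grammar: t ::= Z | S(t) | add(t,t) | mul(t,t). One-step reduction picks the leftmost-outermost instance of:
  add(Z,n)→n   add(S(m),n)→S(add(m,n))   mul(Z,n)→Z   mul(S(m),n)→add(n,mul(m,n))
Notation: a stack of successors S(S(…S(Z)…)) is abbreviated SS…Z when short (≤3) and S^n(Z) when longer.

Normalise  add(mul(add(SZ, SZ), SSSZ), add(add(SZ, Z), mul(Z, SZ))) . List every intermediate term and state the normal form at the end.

Answer: normal form = S^7(Z)  (in 25 steps)

Derivation:
  start: add(mul(add(SZ, SZ), SSSZ), add(add(SZ, Z), mul(Z, SZ)))
  step 1: add(mul(S(add(Z, SZ)), SSSZ), add(add(SZ, Z), mul(Z, SZ)))
  step 2: add(add(SSSZ, mul(add(Z, SZ), SSSZ)), add(add(SZ, Z), mul(Z, SZ)))
  step 3: add(S(add(SSZ, mul(add(Z, SZ), SSSZ))), add(add(SZ, Z), mul(Z, SZ)))
  step 4: S(add(add(SSZ, mul(add(Z, SZ), SSSZ)), add(add(SZ, Z), mul(Z, SZ))))
  step 5: S(add(S(add(SZ, mul(add(Z, SZ), SSSZ))), add(add(SZ, Z), mul(Z, SZ))))
  step 6: S(S(add(add(SZ, mul(add(Z, SZ), SSSZ)), add(add(SZ, Z), mul(Z, SZ)))))
  step 7: S(S(add(S(add(Z, mul(add(Z, SZ), SSSZ))), add(add(SZ, Z), mul(Z, SZ)))))
  step 8: S(S(S(add(add(Z, mul(add(Z, SZ), SSSZ)), add(add(SZ, Z), mul(Z, SZ))))))
  step 9: S(S(S(add(mul(add(Z, SZ), SSSZ), add(add(SZ, Z), mul(Z, SZ))))))
  step 10: S(S(S(add(mul(SZ, SSSZ), add(add(SZ, Z), mul(Z, SZ))))))
  step 11: S(S(S(add(add(SSSZ, mul(Z, SSSZ)), add(add(SZ, Z), mul(Z, SZ))))))
  step 12: S(S(S(add(S(add(SSZ, mul(Z, SSSZ))), add(add(SZ, Z), mul(Z, SZ))))))
  step 13: S(S(S(S(add(add(SSZ, mul(Z, SSSZ)), add(add(SZ, Z), mul(Z, SZ)))))))
  step 14: S(S(S(S(add(S(add(SZ, mul(Z, SSSZ))), add(add(SZ, Z), mul(Z, SZ)))))))
  step 15: S(S(S(S(S(add(add(SZ, mul(Z, SSSZ)), add(add(SZ, Z), mul(Z, SZ))))))))
  step 16: S(S(S(S(S(add(S(add(Z, mul(Z, SSSZ))), add(add(SZ, Z), mul(Z, SZ))))))))
  step 17: S(S(S(S(S(S(add(add(Z, mul(Z, SSSZ)), add(add(SZ, Z), mul(Z, SZ)))))))))
  step 18: S(S(S(S(S(S(add(mul(Z, SSSZ), add(add(SZ, Z), mul(Z, SZ)))))))))
  step 19: S(S(S(S(S(S(add(Z, add(add(SZ, Z), mul(Z, SZ)))))))))
  step 20: S(S(S(S(S(S(add(add(SZ, Z), mul(Z, SZ))))))))
  step 21: S(S(S(S(S(S(add(S(add(Z, Z)), mul(Z, SZ))))))))
  step 22: S(S(S(S(S(S(S(add(add(Z, Z), mul(Z, SZ)))))))))
  step 23: S(S(S(S(S(S(S(add(Z, mul(Z, SZ)))))))))
  step 24: S(S(S(S(S(S(S(mul(Z, SZ))))))))
  step 25: S^7(Z)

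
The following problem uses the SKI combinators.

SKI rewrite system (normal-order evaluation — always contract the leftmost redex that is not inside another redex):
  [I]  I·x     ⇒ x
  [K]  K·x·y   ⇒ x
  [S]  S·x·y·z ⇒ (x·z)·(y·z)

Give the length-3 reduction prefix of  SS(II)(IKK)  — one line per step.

Answer: after 3 steps: S(KK)(I(IKK))

Reduction:
  start: SS(II)(IKK)
  →1  S(IKK)(II(IKK))
  →2  S(KK)(II(IKK))
  →3  S(KK)(I(IKK))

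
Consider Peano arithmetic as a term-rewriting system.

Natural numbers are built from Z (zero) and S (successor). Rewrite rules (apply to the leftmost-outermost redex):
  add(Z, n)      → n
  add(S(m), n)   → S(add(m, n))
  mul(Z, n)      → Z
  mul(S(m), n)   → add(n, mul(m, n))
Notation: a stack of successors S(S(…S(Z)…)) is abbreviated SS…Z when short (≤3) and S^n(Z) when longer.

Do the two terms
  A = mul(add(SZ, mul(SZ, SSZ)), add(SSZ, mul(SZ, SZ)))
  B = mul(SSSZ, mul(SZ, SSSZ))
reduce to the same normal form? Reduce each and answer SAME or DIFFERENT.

Term A:
  start: mul(add(SZ, mul(SZ, SSZ)), add(SSZ, mul(SZ, SZ)))
  →1  mul(S(add(Z, mul(SZ, SSZ))), add(SSZ, mul(SZ, SZ)))
  →2  add(add(SSZ, mul(SZ, SZ)), mul(add(Z, mul(SZ, SSZ)), add(SSZ, mul(SZ, SZ))))
  →3  add(S(add(SZ, mul(SZ, SZ))), mul(add(Z, mul(SZ, SSZ)), add(SSZ, mul(SZ, SZ))))
  →4  S(add(add(SZ, mul(SZ, SZ)), mul(add(Z, mul(SZ, SSZ)), add(SSZ, mul(SZ, SZ)))))
  →5  S(add(S(add(Z, mul(SZ, SZ))), mul(add(Z, mul(SZ, SSZ)), add(SSZ, mul(SZ, SZ)))))
  →6  S(S(add(add(Z, mul(SZ, SZ)), mul(add(Z, mul(SZ, SSZ)), add(SSZ, mul(SZ, SZ))))))
  →7  S(S(add(mul(SZ, SZ), mul(add(Z, mul(SZ, SSZ)), add(SSZ, mul(SZ, SZ))))))
  →8  S(S(add(add(SZ, mul(Z, SZ)), mul(add(Z, mul(SZ, SSZ)), add(SSZ, mul(SZ, SZ))))))
  →9  S(S(add(S(add(Z, mul(Z, SZ))), mul(add(Z, mul(SZ, SSZ)), add(SSZ, mul(SZ, SZ))))))
  →10  S(S(S(add(add(Z, mul(Z, SZ)), mul(add(Z, mul(SZ, SSZ)), add(SSZ, mul(SZ, SZ)))))))
  →11  S(S(S(add(mul(Z, SZ), mul(add(Z, mul(SZ, SSZ)), add(SSZ, mul(SZ, SZ)))))))
  →12  S(S(S(add(Z, mul(add(Z, mul(SZ, SSZ)), add(SSZ, mul(SZ, SZ)))))))
  →13  S(S(S(mul(add(Z, mul(SZ, SSZ)), add(SSZ, mul(SZ, SZ))))))
  →14  S(S(S(mul(mul(SZ, SSZ), add(SSZ, mul(SZ, SZ))))))
  →15  S(S(S(mul(add(SSZ, mul(Z, SSZ)), add(SSZ, mul(SZ, SZ))))))
  →16  S(S(S(mul(S(add(SZ, mul(Z, SSZ))), add(SSZ, mul(SZ, SZ))))))
  →17  S(S(S(add(add(SSZ, mul(SZ, SZ)), mul(add(SZ, mul(Z, SSZ)), add(SSZ, mul(SZ, SZ)))))))
  →18  S(S(S(add(S(add(SZ, mul(SZ, SZ))), mul(add(SZ, mul(Z, SSZ)), add(SSZ, mul(SZ, SZ)))))))
  →19  S(S(S(S(add(add(SZ, mul(SZ, SZ)), mul(add(SZ, mul(Z, SSZ)), add(SSZ, mul(SZ, SZ))))))))
  →20  S(S(S(S(add(S(add(Z, mul(SZ, SZ))), mul(add(SZ, mul(Z, SSZ)), add(SSZ, mul(SZ, SZ))))))))
  →21  S(S(S(S(S(add(add(Z, mul(SZ, SZ)), mul(add(SZ, mul(Z, SSZ)), add(SSZ, mul(SZ, SZ)))))))))
  →22  S(S(S(S(S(add(mul(SZ, SZ), mul(add(SZ, mul(Z, SSZ)), add(SSZ, mul(SZ, SZ)))))))))
  →23  S(S(S(S(S(add(add(SZ, mul(Z, SZ)), mul(add(SZ, mul(Z, SSZ)), add(SSZ, mul(SZ, SZ)))))))))
  →24  S(S(S(S(S(add(S(add(Z, mul(Z, SZ))), mul(add(SZ, mul(Z, SSZ)), add(SSZ, mul(SZ, SZ)))))))))
  →25  S(S(S(S(S(S(add(add(Z, mul(Z, SZ)), mul(add(SZ, mul(Z, SSZ)), add(SSZ, mul(SZ, SZ))))))))))
  →26  S(S(S(S(S(S(add(mul(Z, SZ), mul(add(SZ, mul(Z, SSZ)), add(SSZ, mul(SZ, SZ))))))))))
  →27  S(S(S(S(S(S(add(Z, mul(add(SZ, mul(Z, SSZ)), add(SSZ, mul(SZ, SZ))))))))))
  →28  S(S(S(S(S(S(mul(add(SZ, mul(Z, SSZ)), add(SSZ, mul(SZ, SZ)))))))))
  →29  S(S(S(S(S(S(mul(S(add(Z, mul(Z, SSZ))), add(SSZ, mul(SZ, SZ)))))))))
  →30  S(S(S(S(S(S(add(add(SSZ, mul(SZ, SZ)), mul(add(Z, mul(Z, SSZ)), add(SSZ, mul(SZ, SZ))))))))))
  →31  S(S(S(S(S(S(add(S(add(SZ, mul(SZ, SZ))), mul(add(Z, mul(Z, SSZ)), add(SSZ, mul(SZ, SZ))))))))))
  →32  S(S(S(S(S(S(S(add(add(SZ, mul(SZ, SZ)), mul(add(Z, mul(Z, SSZ)), add(SSZ, mul(SZ, SZ)))))))))))
  →33  S(S(S(S(S(S(S(add(S(add(Z, mul(SZ, SZ))), mul(add(Z, mul(Z, SSZ)), add(SSZ, mul(SZ, SZ)))))))))))
  →34  S(S(S(S(S(S(S(S(add(add(Z, mul(SZ, SZ)), mul(add(Z, mul(Z, SSZ)), add(SSZ, mul(SZ, SZ))))))))))))
  →35  S(S(S(S(S(S(S(S(add(mul(SZ, SZ), mul(add(Z, mul(Z, SSZ)), add(SSZ, mul(SZ, SZ))))))))))))
  →36  S(S(S(S(S(S(S(S(add(add(SZ, mul(Z, SZ)), mul(add(Z, mul(Z, SSZ)), add(SSZ, mul(SZ, SZ))))))))))))
  →37  S(S(S(S(S(S(S(S(add(S(add(Z, mul(Z, SZ))), mul(add(Z, mul(Z, SSZ)), add(SSZ, mul(SZ, SZ))))))))))))
  →38  S(S(S(S(S(S(S(S(S(add(add(Z, mul(Z, SZ)), mul(add(Z, mul(Z, SSZ)), add(SSZ, mul(SZ, SZ)))))))))))))
  →39  S(S(S(S(S(S(S(S(S(add(mul(Z, SZ), mul(add(Z, mul(Z, SSZ)), add(SSZ, mul(SZ, SZ)))))))))))))
  →40  S(S(S(S(S(S(S(S(S(add(Z, mul(add(Z, mul(Z, SSZ)), add(SSZ, mul(SZ, SZ)))))))))))))
  →41  S(S(S(S(S(S(S(S(S(mul(add(Z, mul(Z, SSZ)), add(SSZ, mul(SZ, SZ))))))))))))
  →42  S(S(S(S(S(S(S(S(S(mul(mul(Z, SSZ), add(SSZ, mul(SZ, SZ))))))))))))
  →43  S(S(S(S(S(S(S(S(S(mul(Z, add(SSZ, mul(SZ, SZ))))))))))))
  →44  S^9(Z)

Term B:
  start: mul(SSSZ, mul(SZ, SSSZ))
  →1  add(mul(SZ, SSSZ), mul(SSZ, mul(SZ, SSSZ)))
  →2  add(add(SSSZ, mul(Z, SSSZ)), mul(SSZ, mul(SZ, SSSZ)))
  →3  add(S(add(SSZ, mul(Z, SSSZ))), mul(SSZ, mul(SZ, SSSZ)))
  →4  S(add(add(SSZ, mul(Z, SSSZ)), mul(SSZ, mul(SZ, SSSZ))))
  →5  S(add(S(add(SZ, mul(Z, SSSZ))), mul(SSZ, mul(SZ, SSSZ))))
  →6  S(S(add(add(SZ, mul(Z, SSSZ)), mul(SSZ, mul(SZ, SSSZ)))))
  →7  S(S(add(S(add(Z, mul(Z, SSSZ))), mul(SSZ, mul(SZ, SSSZ)))))
  →8  S(S(S(add(add(Z, mul(Z, SSSZ)), mul(SSZ, mul(SZ, SSSZ))))))
  →9  S(S(S(add(mul(Z, SSSZ), mul(SSZ, mul(SZ, SSSZ))))))
  →10  S(S(S(add(Z, mul(SSZ, mul(SZ, SSSZ))))))
  →11  S(S(S(mul(SSZ, mul(SZ, SSSZ)))))
  →12  S(S(S(add(mul(SZ, SSSZ), mul(SZ, mul(SZ, SSSZ))))))
  →13  S(S(S(add(add(SSSZ, mul(Z, SSSZ)), mul(SZ, mul(SZ, SSSZ))))))
  →14  S(S(S(add(S(add(SSZ, mul(Z, SSSZ))), mul(SZ, mul(SZ, SSSZ))))))
  →15  S(S(S(S(add(add(SSZ, mul(Z, SSSZ)), mul(SZ, mul(SZ, SSSZ)))))))
  →16  S(S(S(S(add(S(add(SZ, mul(Z, SSSZ))), mul(SZ, mul(SZ, SSSZ)))))))
  →17  S(S(S(S(S(add(add(SZ, mul(Z, SSSZ)), mul(SZ, mul(SZ, SSSZ))))))))
  →18  S(S(S(S(S(add(S(add(Z, mul(Z, SSSZ))), mul(SZ, mul(SZ, SSSZ))))))))
  →19  S(S(S(S(S(S(add(add(Z, mul(Z, SSSZ)), mul(SZ, mul(SZ, SSSZ)))))))))
  →20  S(S(S(S(S(S(add(mul(Z, SSSZ), mul(SZ, mul(SZ, SSSZ)))))))))
  →21  S(S(S(S(S(S(add(Z, mul(SZ, mul(SZ, SSSZ)))))))))
  →22  S(S(S(S(S(S(mul(SZ, mul(SZ, SSSZ))))))))
  →23  S(S(S(S(S(S(add(mul(SZ, SSSZ), mul(Z, mul(SZ, SSSZ)))))))))
  →24  S(S(S(S(S(S(add(add(SSSZ, mul(Z, SSSZ)), mul(Z, mul(SZ, SSSZ)))))))))
  →25  S(S(S(S(S(S(add(S(add(SSZ, mul(Z, SSSZ))), mul(Z, mul(SZ, SSSZ)))))))))
  →26  S(S(S(S(S(S(S(add(add(SSZ, mul(Z, SSSZ)), mul(Z, mul(SZ, SSSZ))))))))))
  →27  S(S(S(S(S(S(S(add(S(add(SZ, mul(Z, SSSZ))), mul(Z, mul(SZ, SSSZ))))))))))
  →28  S(S(S(S(S(S(S(S(add(add(SZ, mul(Z, SSSZ)), mul(Z, mul(SZ, SSSZ)))))))))))
  →29  S(S(S(S(S(S(S(S(add(S(add(Z, mul(Z, SSSZ))), mul(Z, mul(SZ, SSSZ)))))))))))
  →30  S(S(S(S(S(S(S(S(S(add(add(Z, mul(Z, SSSZ)), mul(Z, mul(SZ, SSSZ))))))))))))
  →31  S(S(S(S(S(S(S(S(S(add(mul(Z, SSSZ), mul(Z, mul(SZ, SSSZ))))))))))))
  →32  S(S(S(S(S(S(S(S(S(add(Z, mul(Z, mul(SZ, SSSZ))))))))))))
  →33  S(S(S(S(S(S(S(S(S(mul(Z, mul(SZ, SSSZ)))))))))))
  →34  S^9(Z)

Answer: SAME — A ⇓ S^9(Z), B ⇓ S^9(Z)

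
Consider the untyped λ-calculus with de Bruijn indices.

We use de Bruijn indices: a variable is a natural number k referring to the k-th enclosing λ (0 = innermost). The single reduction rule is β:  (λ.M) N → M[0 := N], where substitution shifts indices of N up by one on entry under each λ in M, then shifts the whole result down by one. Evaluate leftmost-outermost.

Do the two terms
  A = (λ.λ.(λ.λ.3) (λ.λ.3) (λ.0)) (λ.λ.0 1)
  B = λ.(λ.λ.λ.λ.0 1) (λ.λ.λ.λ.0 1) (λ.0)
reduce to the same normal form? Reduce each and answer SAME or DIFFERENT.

Answer: SAME — A ⇓ λ.λ.λ.0 1, B ⇓ λ.λ.λ.0 1

Working:
Term A:
  start: (λ.λ.(λ.λ.3) (λ.λ.3) (λ.0)) (λ.λ.0 1)
  [1] λ.(λ.λ.λ.λ.0 1) (λ.λ.λ.λ.0 1) (λ.0)
  [2] λ.(λ.λ.λ.0 1) (λ.0)
  [3] λ.λ.λ.0 1

Term B:
  start: λ.(λ.λ.λ.λ.0 1) (λ.λ.λ.λ.0 1) (λ.0)
  [1] λ.(λ.λ.λ.0 1) (λ.0)
  [2] λ.λ.λ.0 1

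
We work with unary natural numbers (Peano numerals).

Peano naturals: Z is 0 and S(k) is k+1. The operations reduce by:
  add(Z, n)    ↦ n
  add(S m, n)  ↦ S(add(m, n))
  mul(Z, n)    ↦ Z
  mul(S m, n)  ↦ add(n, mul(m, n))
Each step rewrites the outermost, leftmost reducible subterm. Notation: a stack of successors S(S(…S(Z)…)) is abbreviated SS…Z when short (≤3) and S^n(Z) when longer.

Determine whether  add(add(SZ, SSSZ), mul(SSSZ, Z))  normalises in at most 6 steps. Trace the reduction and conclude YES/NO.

Answer: NO — after 6 steps the term is S(S(S(S(add(Z, mul(SSSZ, Z)))))), not yet normal

Derivation:
  start: add(add(SZ, SSSZ), mul(SSSZ, Z))
  [1] add(S(add(Z, SSSZ)), mul(SSSZ, Z))
  [2] S(add(add(Z, SSSZ), mul(SSSZ, Z)))
  [3] S(add(SSSZ, mul(SSSZ, Z)))
  [4] S(S(add(SSZ, mul(SSSZ, Z))))
  [5] S(S(S(add(SZ, mul(SSSZ, Z)))))
  [6] S(S(S(S(add(Z, mul(SSSZ, Z))))))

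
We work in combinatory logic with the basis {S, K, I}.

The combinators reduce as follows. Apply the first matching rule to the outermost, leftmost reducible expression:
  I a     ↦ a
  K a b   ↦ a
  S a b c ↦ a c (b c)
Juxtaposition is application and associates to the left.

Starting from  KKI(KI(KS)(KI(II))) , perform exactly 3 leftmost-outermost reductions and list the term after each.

  start: KKI(KI(KS)(KI(II)))
  step 1: K(KI(KS)(KI(II)))
  step 2: K(I(KI(II)))
  step 3: K(KI(II))

Answer: after 3 steps: K(KI(II))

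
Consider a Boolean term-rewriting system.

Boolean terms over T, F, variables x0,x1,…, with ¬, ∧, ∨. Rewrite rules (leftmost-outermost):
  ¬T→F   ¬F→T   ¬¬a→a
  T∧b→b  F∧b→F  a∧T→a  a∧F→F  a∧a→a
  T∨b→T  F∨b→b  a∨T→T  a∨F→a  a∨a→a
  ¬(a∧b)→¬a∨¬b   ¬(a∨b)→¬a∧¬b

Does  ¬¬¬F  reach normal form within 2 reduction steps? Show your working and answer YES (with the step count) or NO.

  start: ¬¬¬F
  [1] ¬F
  [2] T

Answer: YES — reaches normal form T in 2 ≤ 2 steps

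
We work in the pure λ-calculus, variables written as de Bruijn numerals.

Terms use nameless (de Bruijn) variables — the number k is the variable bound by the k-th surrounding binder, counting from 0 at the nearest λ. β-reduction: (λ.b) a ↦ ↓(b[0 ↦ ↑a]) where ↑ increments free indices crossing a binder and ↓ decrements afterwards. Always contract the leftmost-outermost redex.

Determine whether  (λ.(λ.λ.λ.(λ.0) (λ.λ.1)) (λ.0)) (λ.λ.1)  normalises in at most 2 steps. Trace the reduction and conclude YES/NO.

  start: (λ.(λ.λ.λ.(λ.0) (λ.λ.1)) (λ.0)) (λ.λ.1)
  →1  (λ.λ.λ.(λ.0) (λ.λ.1)) (λ.0)
  →2  λ.λ.(λ.0) (λ.λ.1)

Answer: NO — after 2 steps the term is λ.λ.(λ.0) (λ.λ.1), not yet normal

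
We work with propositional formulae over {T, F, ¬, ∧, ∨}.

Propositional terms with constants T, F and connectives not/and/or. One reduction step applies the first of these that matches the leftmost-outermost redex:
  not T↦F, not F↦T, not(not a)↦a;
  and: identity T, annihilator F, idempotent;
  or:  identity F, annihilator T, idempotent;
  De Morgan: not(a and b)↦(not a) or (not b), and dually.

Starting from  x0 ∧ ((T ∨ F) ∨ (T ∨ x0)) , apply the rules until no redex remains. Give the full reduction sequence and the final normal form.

Answer: normal form = x0  (in 3 steps)

Reduction:
  start: x0 ∧ ((T ∨ F) ∨ (T ∨ x0))
  [1] x0 ∧ (T ∨ (T ∨ x0))
  [2] x0 ∧ T
  [3] x0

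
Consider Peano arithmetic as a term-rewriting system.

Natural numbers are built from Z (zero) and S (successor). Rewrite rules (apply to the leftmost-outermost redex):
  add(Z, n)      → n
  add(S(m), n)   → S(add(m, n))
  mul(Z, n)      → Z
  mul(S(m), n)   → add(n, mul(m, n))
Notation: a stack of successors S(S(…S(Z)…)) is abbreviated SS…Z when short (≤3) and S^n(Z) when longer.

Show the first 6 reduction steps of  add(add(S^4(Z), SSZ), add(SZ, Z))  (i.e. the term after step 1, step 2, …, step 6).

  start: add(add(S^4(Z), SSZ), add(SZ, Z))
  step 1: add(S(add(SSSZ, SSZ)), add(SZ, Z))
  step 2: S(add(add(SSSZ, SSZ), add(SZ, Z)))
  step 3: S(add(S(add(SSZ, SSZ)), add(SZ, Z)))
  step 4: S(S(add(add(SSZ, SSZ), add(SZ, Z))))
  step 5: S(S(add(S(add(SZ, SSZ)), add(SZ, Z))))
  step 6: S(S(S(add(add(SZ, SSZ), add(SZ, Z)))))

Answer: after 6 steps: S(S(S(add(add(SZ, SSZ), add(SZ, Z)))))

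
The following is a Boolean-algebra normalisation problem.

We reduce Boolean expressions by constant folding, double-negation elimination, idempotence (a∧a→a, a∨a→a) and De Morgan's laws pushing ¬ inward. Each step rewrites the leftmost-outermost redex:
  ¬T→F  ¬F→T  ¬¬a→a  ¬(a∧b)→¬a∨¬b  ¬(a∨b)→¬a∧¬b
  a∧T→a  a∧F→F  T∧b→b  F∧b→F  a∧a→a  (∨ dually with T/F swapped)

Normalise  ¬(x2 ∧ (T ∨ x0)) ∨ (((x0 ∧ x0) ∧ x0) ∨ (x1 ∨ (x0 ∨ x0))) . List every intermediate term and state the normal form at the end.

  start: ¬(x2 ∧ (T ∨ x0)) ∨ (((x0 ∧ x0) ∧ x0) ∨ (x1 ∨ (x0 ∨ x0)))
  →1  (¬x2 ∨ ¬(T ∨ x0)) ∨ (((x0 ∧ x0) ∧ x0) ∨ (x1 ∨ (x0 ∨ x0)))
  →2  (¬x2 ∨ (¬T ∧ ¬x0)) ∨ (((x0 ∧ x0) ∧ x0) ∨ (x1 ∨ (x0 ∨ x0)))
  →3  (¬x2 ∨ (F ∧ ¬x0)) ∨ (((x0 ∧ x0) ∧ x0) ∨ (x1 ∨ (x0 ∨ x0)))
  →4  (¬x2 ∨ F) ∨ (((x0 ∧ x0) ∧ x0) ∨ (x1 ∨ (x0 ∨ x0)))
  →5  ¬x2 ∨ (((x0 ∧ x0) ∧ x0) ∨ (x1 ∨ (x0 ∨ x0)))
  →6  ¬x2 ∨ ((x0 ∧ x0) ∨ (x1 ∨ (x0 ∨ x0)))
  →7  ¬x2 ∨ (x0 ∨ (x1 ∨ (x0 ∨ x0)))
  →8  ¬x2 ∨ (x0 ∨ (x1 ∨ x0))

Answer: normal form = ¬x2 ∨ (x0 ∨ (x1 ∨ x0))  (in 8 steps)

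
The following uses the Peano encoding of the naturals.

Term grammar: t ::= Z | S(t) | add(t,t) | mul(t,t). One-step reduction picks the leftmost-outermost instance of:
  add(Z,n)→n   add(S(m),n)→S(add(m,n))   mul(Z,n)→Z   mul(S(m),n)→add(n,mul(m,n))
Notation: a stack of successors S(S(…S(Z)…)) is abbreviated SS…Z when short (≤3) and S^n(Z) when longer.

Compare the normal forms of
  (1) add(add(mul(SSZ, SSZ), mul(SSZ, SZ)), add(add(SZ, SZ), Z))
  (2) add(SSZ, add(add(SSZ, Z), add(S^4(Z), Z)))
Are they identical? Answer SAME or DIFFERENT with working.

Term A:
  start: add(add(mul(SSZ, SSZ), mul(SSZ, SZ)), add(add(SZ, SZ), Z))
  →1  add(add(add(SSZ, mul(SZ, SSZ)), mul(SSZ, SZ)), add(add(SZ, SZ), Z))
  →2  add(add(S(add(SZ, mul(SZ, SSZ))), mul(SSZ, SZ)), add(add(SZ, SZ), Z))
  →3  add(S(add(add(SZ, mul(SZ, SSZ)), mul(SSZ, SZ))), add(add(SZ, SZ), Z))
  →4  S(add(add(add(SZ, mul(SZ, SSZ)), mul(SSZ, SZ)), add(add(SZ, SZ), Z)))
  →5  S(add(add(S(add(Z, mul(SZ, SSZ))), mul(SSZ, SZ)), add(add(SZ, SZ), Z)))
  →6  S(add(S(add(add(Z, mul(SZ, SSZ)), mul(SSZ, SZ))), add(add(SZ, SZ), Z)))
  →7  S(S(add(add(add(Z, mul(SZ, SSZ)), mul(SSZ, SZ)), add(add(SZ, SZ), Z))))
  →8  S(S(add(add(mul(SZ, SSZ), mul(SSZ, SZ)), add(add(SZ, SZ), Z))))
  →9  S(S(add(add(add(SSZ, mul(Z, SSZ)), mul(SSZ, SZ)), add(add(SZ, SZ), Z))))
  →10  S(S(add(add(S(add(SZ, mul(Z, SSZ))), mul(SSZ, SZ)), add(add(SZ, SZ), Z))))
  →11  S(S(add(S(add(add(SZ, mul(Z, SSZ)), mul(SSZ, SZ))), add(add(SZ, SZ), Z))))
  →12  S(S(S(add(add(add(SZ, mul(Z, SSZ)), mul(SSZ, SZ)), add(add(SZ, SZ), Z)))))
  →13  S(S(S(add(add(S(add(Z, mul(Z, SSZ))), mul(SSZ, SZ)), add(add(SZ, SZ), Z)))))
  →14  S(S(S(add(S(add(add(Z, mul(Z, SSZ)), mul(SSZ, SZ))), add(add(SZ, SZ), Z)))))
  →15  S(S(S(S(add(add(add(Z, mul(Z, SSZ)), mul(SSZ, SZ)), add(add(SZ, SZ), Z))))))
  →16  S(S(S(S(add(add(mul(Z, SSZ), mul(SSZ, SZ)), add(add(SZ, SZ), Z))))))
  →17  S(S(S(S(add(add(Z, mul(SSZ, SZ)), add(add(SZ, SZ), Z))))))
  →18  S(S(S(S(add(mul(SSZ, SZ), add(add(SZ, SZ), Z))))))
  →19  S(S(S(S(add(add(SZ, mul(SZ, SZ)), add(add(SZ, SZ), Z))))))
  →20  S(S(S(S(add(S(add(Z, mul(SZ, SZ))), add(add(SZ, SZ), Z))))))
  →21  S(S(S(S(S(add(add(Z, mul(SZ, SZ)), add(add(SZ, SZ), Z)))))))
  →22  S(S(S(S(S(add(mul(SZ, SZ), add(add(SZ, SZ), Z)))))))
  →23  S(S(S(S(S(add(add(SZ, mul(Z, SZ)), add(add(SZ, SZ), Z)))))))
  →24  S(S(S(S(S(add(S(add(Z, mul(Z, SZ))), add(add(SZ, SZ), Z)))))))
  →25  S(S(S(S(S(S(add(add(Z, mul(Z, SZ)), add(add(SZ, SZ), Z))))))))
  →26  S(S(S(S(S(S(add(mul(Z, SZ), add(add(SZ, SZ), Z))))))))
  →27  S(S(S(S(S(S(add(Z, add(add(SZ, SZ), Z))))))))
  →28  S(S(S(S(S(S(add(add(SZ, SZ), Z)))))))
  →29  S(S(S(S(S(S(add(S(add(Z, SZ)), Z)))))))
  →30  S(S(S(S(S(S(S(add(add(Z, SZ), Z))))))))
  →31  S(S(S(S(S(S(S(add(SZ, Z))))))))
  →32  S(S(S(S(S(S(S(S(add(Z, Z)))))))))
  →33  S^8(Z)

Term B:
  start: add(SSZ, add(add(SSZ, Z), add(S^4(Z), Z)))
  →1  S(add(SZ, add(add(SSZ, Z), add(S^4(Z), Z))))
  →2  S(S(add(Z, add(add(SSZ, Z), add(S^4(Z), Z)))))
  →3  S(S(add(add(SSZ, Z), add(S^4(Z), Z))))
  →4  S(S(add(S(add(SZ, Z)), add(S^4(Z), Z))))
  →5  S(S(S(add(add(SZ, Z), add(S^4(Z), Z)))))
  →6  S(S(S(add(S(add(Z, Z)), add(S^4(Z), Z)))))
  →7  S(S(S(S(add(add(Z, Z), add(S^4(Z), Z))))))
  →8  S(S(S(S(add(Z, add(S^4(Z), Z))))))
  →9  S(S(S(S(add(S^4(Z), Z)))))
  →10  S(S(S(S(S(add(SSSZ, Z))))))
  →11  S(S(S(S(S(S(add(SSZ, Z)))))))
  →12  S(S(S(S(S(S(S(add(SZ, Z))))))))
  →13  S(S(S(S(S(S(S(S(add(Z, Z)))))))))
  →14  S^8(Z)

Answer: SAME — A ⇓ S^8(Z), B ⇓ S^8(Z)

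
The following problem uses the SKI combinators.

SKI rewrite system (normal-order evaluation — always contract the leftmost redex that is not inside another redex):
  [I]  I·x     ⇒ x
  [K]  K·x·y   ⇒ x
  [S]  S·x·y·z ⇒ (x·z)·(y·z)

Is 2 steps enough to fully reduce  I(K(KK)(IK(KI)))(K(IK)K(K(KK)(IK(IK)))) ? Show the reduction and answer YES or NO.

Answer: NO — after 2 steps the term is KK(K(IK)K(K(KK)(IK(IK)))), not yet normal

Derivation:
  start: I(K(KK)(IK(KI)))(K(IK)K(K(KK)(IK(IK))))
  step 1: K(KK)(IK(KI))(K(IK)K(K(KK)(IK(IK))))
  step 2: KK(K(IK)K(K(KK)(IK(IK))))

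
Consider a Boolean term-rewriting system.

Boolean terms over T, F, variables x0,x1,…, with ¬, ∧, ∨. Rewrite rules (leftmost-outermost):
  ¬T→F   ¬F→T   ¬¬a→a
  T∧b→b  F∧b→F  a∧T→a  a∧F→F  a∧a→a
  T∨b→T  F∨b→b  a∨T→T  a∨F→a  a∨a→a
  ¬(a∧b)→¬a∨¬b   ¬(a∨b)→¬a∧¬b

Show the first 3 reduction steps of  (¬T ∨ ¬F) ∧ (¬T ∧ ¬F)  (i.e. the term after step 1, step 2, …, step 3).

Answer: after 3 steps: T ∧ (¬T ∧ ¬F)

Derivation:
  start: (¬T ∨ ¬F) ∧ (¬T ∧ ¬F)
  [1] (F ∨ ¬F) ∧ (¬T ∧ ¬F)
  [2] ¬F ∧ (¬T ∧ ¬F)
  [3] T ∧ (¬T ∧ ¬F)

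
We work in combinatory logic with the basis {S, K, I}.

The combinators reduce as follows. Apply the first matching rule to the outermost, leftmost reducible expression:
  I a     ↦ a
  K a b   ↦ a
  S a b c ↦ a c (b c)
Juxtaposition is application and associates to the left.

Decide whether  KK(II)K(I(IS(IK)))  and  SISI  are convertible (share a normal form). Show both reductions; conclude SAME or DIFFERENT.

Answer: DIFFERENT — A ⇓ K, B ⇓ SI

Derivation:
Term A:
  start: KK(II)K(I(IS(IK)))
  →1  KK(I(IS(IK)))
  →2  K

Term B:
  start: SISI
  →1  II(SI)
  →2  I(SI)
  →3  SI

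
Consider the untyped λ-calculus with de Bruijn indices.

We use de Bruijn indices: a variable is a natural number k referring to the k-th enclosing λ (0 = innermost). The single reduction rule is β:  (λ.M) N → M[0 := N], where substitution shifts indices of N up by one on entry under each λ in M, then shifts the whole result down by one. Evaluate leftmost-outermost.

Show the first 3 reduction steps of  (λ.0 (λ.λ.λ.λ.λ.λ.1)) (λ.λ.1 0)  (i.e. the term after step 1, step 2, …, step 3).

Answer: after 3 steps: λ.λ.λ.λ.λ.λ.1

Reduction:
  start: (λ.0 (λ.λ.λ.λ.λ.λ.1)) (λ.λ.1 0)
  [1] (λ.λ.1 0) (λ.λ.λ.λ.λ.λ.1)
  [2] λ.(λ.λ.λ.λ.λ.λ.1) 0
  [3] λ.λ.λ.λ.λ.λ.1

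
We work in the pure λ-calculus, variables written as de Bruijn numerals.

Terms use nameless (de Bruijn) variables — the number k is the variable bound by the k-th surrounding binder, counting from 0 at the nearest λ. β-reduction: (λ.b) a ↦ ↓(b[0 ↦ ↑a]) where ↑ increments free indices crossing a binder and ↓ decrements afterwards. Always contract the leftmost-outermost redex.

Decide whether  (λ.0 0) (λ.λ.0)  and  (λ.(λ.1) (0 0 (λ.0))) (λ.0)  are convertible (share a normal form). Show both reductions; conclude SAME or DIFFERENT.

Term A:
  start: (λ.0 0) (λ.λ.0)
  [1] (λ.λ.0) (λ.λ.0)
  [2] λ.0

Term B:
  start: (λ.(λ.1) (0 0 (λ.0))) (λ.0)
  [1] (λ.λ.0) ((λ.0) (λ.0) (λ.0))
  [2] λ.0

Answer: SAME — A ⇓ λ.0, B ⇓ λ.0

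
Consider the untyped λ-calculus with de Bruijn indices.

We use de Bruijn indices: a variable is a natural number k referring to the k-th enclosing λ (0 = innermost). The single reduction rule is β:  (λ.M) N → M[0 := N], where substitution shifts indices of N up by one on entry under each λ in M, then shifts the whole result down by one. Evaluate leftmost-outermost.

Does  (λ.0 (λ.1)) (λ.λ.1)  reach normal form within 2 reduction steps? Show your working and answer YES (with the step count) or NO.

Answer: YES — reaches normal form λ.λ.λ.λ.1 in 2 ≤ 2 steps

Reduction:
  start: (λ.0 (λ.1)) (λ.λ.1)
  →1  (λ.λ.1) (λ.λ.λ.1)
  →2  λ.λ.λ.λ.1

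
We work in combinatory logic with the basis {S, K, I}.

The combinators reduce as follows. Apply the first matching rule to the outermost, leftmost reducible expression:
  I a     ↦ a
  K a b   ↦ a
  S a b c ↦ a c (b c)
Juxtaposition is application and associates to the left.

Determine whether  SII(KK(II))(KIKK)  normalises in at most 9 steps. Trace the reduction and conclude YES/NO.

Answer: YES — reaches normal form K in 6 ≤ 9 steps

Reduction:
  start: SII(KK(II))(KIKK)
  →1  I(KK(II))(I(KK(II)))(KIKK)
  →2  KK(II)(I(KK(II)))(KIKK)
  →3  K(I(KK(II)))(KIKK)
  →4  I(KK(II))
  →5  KK(II)
  →6  K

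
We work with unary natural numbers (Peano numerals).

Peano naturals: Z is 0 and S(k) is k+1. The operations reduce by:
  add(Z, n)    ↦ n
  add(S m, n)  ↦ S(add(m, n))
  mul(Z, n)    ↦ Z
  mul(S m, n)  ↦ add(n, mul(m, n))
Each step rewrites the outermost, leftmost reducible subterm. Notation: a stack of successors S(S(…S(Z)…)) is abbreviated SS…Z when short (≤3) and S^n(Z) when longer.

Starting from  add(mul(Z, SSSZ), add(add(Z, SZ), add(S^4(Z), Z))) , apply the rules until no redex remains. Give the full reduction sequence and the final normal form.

  start: add(mul(Z, SSSZ), add(add(Z, SZ), add(S^4(Z), Z)))
  [1] add(Z, add(add(Z, SZ), add(S^4(Z), Z)))
  [2] add(add(Z, SZ), add(S^4(Z), Z))
  [3] add(SZ, add(S^4(Z), Z))
  [4] S(add(Z, add(S^4(Z), Z)))
  [5] S(add(S^4(Z), Z))
  [6] S(S(add(SSSZ, Z)))
  [7] S(S(S(add(SSZ, Z))))
  [8] S(S(S(S(add(SZ, Z)))))
  [9] S(S(S(S(S(add(Z, Z))))))
  [10] S^5(Z)

Answer: normal form = S^5(Z)  (in 10 steps)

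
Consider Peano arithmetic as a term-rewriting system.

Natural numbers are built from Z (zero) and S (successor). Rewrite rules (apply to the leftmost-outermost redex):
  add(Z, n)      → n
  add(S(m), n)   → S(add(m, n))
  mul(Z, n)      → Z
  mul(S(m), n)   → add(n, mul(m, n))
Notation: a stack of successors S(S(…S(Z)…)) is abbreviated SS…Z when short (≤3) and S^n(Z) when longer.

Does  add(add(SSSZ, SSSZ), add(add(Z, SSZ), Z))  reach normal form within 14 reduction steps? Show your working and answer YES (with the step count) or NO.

Answer: NO — after 14 steps the term is S(S(S(S(S(S(S(S(add(Z, Z))))))))), not yet normal

Reduction:
  start: add(add(SSSZ, SSSZ), add(add(Z, SSZ), Z))
  →1  add(S(add(SSZ, SSSZ)), add(add(Z, SSZ), Z))
  →2  S(add(add(SSZ, SSSZ), add(add(Z, SSZ), Z)))
  →3  S(add(S(add(SZ, SSSZ)), add(add(Z, SSZ), Z)))
  →4  S(S(add(add(SZ, SSSZ), add(add(Z, SSZ), Z))))
  →5  S(S(add(S(add(Z, SSSZ)), add(add(Z, SSZ), Z))))
  →6  S(S(S(add(add(Z, SSSZ), add(add(Z, SSZ), Z)))))
  →7  S(S(S(add(SSSZ, add(add(Z, SSZ), Z)))))
  →8  S(S(S(S(add(SSZ, add(add(Z, SSZ), Z))))))
  →9  S(S(S(S(S(add(SZ, add(add(Z, SSZ), Z)))))))
  →10  S(S(S(S(S(S(add(Z, add(add(Z, SSZ), Z))))))))
  →11  S(S(S(S(S(S(add(add(Z, SSZ), Z)))))))
  →12  S(S(S(S(S(S(add(SSZ, Z)))))))
  →13  S(S(S(S(S(S(S(add(SZ, Z))))))))
  →14  S(S(S(S(S(S(S(S(add(Z, Z)))))))))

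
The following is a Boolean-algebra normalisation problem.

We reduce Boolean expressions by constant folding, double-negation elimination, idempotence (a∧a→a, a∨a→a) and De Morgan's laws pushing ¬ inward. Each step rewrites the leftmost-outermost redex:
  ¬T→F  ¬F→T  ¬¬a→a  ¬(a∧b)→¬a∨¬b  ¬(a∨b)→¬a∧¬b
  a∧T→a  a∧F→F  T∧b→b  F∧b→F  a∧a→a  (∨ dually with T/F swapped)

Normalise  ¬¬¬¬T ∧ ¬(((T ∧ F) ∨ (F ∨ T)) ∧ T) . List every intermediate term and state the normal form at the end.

  start: ¬¬¬¬T ∧ ¬(((T ∧ F) ∨ (F ∨ T)) ∧ T)
  step 1: ¬¬T ∧ ¬(((T ∧ F) ∨ (F ∨ T)) ∧ T)
  step 2: T ∧ ¬(((T ∧ F) ∨ (F ∨ T)) ∧ T)
  step 3: ¬(((T ∧ F) ∨ (F ∨ T)) ∧ T)
  step 4: ¬((T ∧ F) ∨ (F ∨ T)) ∨ ¬T
  step 5: (¬(T ∧ F) ∧ ¬(F ∨ T)) ∨ ¬T
  step 6: ((¬T ∨ ¬F) ∧ ¬(F ∨ T)) ∨ ¬T
  step 7: ((F ∨ ¬F) ∧ ¬(F ∨ T)) ∨ ¬T
  step 8: (¬F ∧ ¬(F ∨ T)) ∨ ¬T
  step 9: (T ∧ ¬(F ∨ T)) ∨ ¬T
  step 10: ¬(F ∨ T) ∨ ¬T
  step 11: (¬F ∧ ¬T) ∨ ¬T
  step 12: (T ∧ ¬T) ∨ ¬T
  step 13: ¬T ∨ ¬T
  step 14: ¬T
  step 15: F

Answer: normal form = F  (in 15 steps)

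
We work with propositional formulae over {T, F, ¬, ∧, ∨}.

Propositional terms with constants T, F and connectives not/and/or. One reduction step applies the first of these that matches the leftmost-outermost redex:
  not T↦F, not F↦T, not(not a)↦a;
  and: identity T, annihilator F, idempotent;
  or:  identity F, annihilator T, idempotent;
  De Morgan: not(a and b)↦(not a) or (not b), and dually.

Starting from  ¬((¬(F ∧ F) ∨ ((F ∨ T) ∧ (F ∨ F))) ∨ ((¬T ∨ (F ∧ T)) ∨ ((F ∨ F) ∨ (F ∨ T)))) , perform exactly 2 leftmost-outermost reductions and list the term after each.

Answer: after 2 steps: (¬¬(F ∧ F) ∧ ¬((F ∨ T) ∧ (F ∨ F))) ∧ ¬((¬T ∨ (F ∧ T)) ∨ ((F ∨ F) ∨ (F ∨ T)))

Reduction:
  start: ¬((¬(F ∧ F) ∨ ((F ∨ T) ∧ (F ∨ F))) ∨ ((¬T ∨ (F ∧ T)) ∨ ((F ∨ F) ∨ (F ∨ T))))
  [1] ¬(¬(F ∧ F) ∨ ((F ∨ T) ∧ (F ∨ F))) ∧ ¬((¬T ∨ (F ∧ T)) ∨ ((F ∨ F) ∨ (F ∨ T)))
  [2] (¬¬(F ∧ F) ∧ ¬((F ∨ T) ∧ (F ∨ F))) ∧ ¬((¬T ∨ (F ∧ T)) ∨ ((F ∨ F) ∨ (F ∨ T)))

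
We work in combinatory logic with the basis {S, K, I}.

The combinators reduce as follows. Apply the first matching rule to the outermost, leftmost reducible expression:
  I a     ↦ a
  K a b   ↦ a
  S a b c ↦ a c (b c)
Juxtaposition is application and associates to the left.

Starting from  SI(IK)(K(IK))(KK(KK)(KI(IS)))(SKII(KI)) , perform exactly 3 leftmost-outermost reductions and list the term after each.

Answer: after 3 steps: IK(KK(KK)(KI(IS)))(SKII(KI))

Derivation:
  start: SI(IK)(K(IK))(KK(KK)(KI(IS)))(SKII(KI))
  step 1: I(K(IK))(IK(K(IK)))(KK(KK)(KI(IS)))(SKII(KI))
  step 2: K(IK)(IK(K(IK)))(KK(KK)(KI(IS)))(SKII(KI))
  step 3: IK(KK(KK)(KI(IS)))(SKII(KI))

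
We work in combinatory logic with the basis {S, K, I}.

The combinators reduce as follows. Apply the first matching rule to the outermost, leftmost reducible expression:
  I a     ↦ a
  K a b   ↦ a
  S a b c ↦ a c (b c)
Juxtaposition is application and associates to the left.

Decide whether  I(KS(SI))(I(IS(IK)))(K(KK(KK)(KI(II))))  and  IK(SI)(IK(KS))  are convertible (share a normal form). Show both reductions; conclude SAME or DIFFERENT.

Term A:
  start: I(KS(SI))(I(IS(IK)))(K(KK(KK)(KI(II))))
  [1] KS(SI)(I(IS(IK)))(K(KK(KK)(KI(II))))
  [2] S(I(IS(IK)))(K(KK(KK)(KI(II))))
  [3] S(IS(IK))(K(KK(KK)(KI(II))))
  [4] S(S(IK))(K(KK(KK)(KI(II))))
  [5] S(SK)(K(KK(KK)(KI(II))))
  [6] S(SK)(K(K(KI(II))))
  [7] S(SK)(K(KI))

Term B:
  start: IK(SI)(IK(KS))
  [1] K(SI)(IK(KS))
  [2] SI

Answer: DIFFERENT — A ⇓ S(SK)(K(KI)), B ⇓ SI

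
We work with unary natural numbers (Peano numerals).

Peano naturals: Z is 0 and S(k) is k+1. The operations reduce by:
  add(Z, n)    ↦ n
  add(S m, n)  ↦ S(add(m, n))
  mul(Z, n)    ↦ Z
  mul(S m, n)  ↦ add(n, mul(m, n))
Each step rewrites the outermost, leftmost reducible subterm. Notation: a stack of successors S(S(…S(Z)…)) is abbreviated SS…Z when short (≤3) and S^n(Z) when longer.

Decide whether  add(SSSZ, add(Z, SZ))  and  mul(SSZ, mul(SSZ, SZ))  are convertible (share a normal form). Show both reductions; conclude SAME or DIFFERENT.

Term A:
  start: add(SSSZ, add(Z, SZ))
  →1  S(add(SSZ, add(Z, SZ)))
  →2  S(S(add(SZ, add(Z, SZ))))
  →3  S(S(S(add(Z, add(Z, SZ)))))
  →4  S(S(S(add(Z, SZ))))
  →5  S^4(Z)

Term B:
  start: mul(SSZ, mul(SSZ, SZ))
  →1  add(mul(SSZ, SZ), mul(SZ, mul(SSZ, SZ)))
  →2  add(add(SZ, mul(SZ, SZ)), mul(SZ, mul(SSZ, SZ)))
  →3  add(S(add(Z, mul(SZ, SZ))), mul(SZ, mul(SSZ, SZ)))
  →4  S(add(add(Z, mul(SZ, SZ)), mul(SZ, mul(SSZ, SZ))))
  →5  S(add(mul(SZ, SZ), mul(SZ, mul(SSZ, SZ))))
  →6  S(add(add(SZ, mul(Z, SZ)), mul(SZ, mul(SSZ, SZ))))
  →7  S(add(S(add(Z, mul(Z, SZ))), mul(SZ, mul(SSZ, SZ))))
  →8  S(S(add(add(Z, mul(Z, SZ)), mul(SZ, mul(SSZ, SZ)))))
  →9  S(S(add(mul(Z, SZ), mul(SZ, mul(SSZ, SZ)))))
  →10  S(S(add(Z, mul(SZ, mul(SSZ, SZ)))))
  →11  S(S(mul(SZ, mul(SSZ, SZ))))
  →12  S(S(add(mul(SSZ, SZ), mul(Z, mul(SSZ, SZ)))))
  →13  S(S(add(add(SZ, mul(SZ, SZ)), mul(Z, mul(SSZ, SZ)))))
  →14  S(S(add(S(add(Z, mul(SZ, SZ))), mul(Z, mul(SSZ, SZ)))))
  →15  S(S(S(add(add(Z, mul(SZ, SZ)), mul(Z, mul(SSZ, SZ))))))
  →16  S(S(S(add(mul(SZ, SZ), mul(Z, mul(SSZ, SZ))))))
  →17  S(S(S(add(add(SZ, mul(Z, SZ)), mul(Z, mul(SSZ, SZ))))))
  →18  S(S(S(add(S(add(Z, mul(Z, SZ))), mul(Z, mul(SSZ, SZ))))))
  →19  S(S(S(S(add(add(Z, mul(Z, SZ)), mul(Z, mul(SSZ, SZ)))))))
  →20  S(S(S(S(add(mul(Z, SZ), mul(Z, mul(SSZ, SZ)))))))
  →21  S(S(S(S(add(Z, mul(Z, mul(SSZ, SZ)))))))
  →22  S(S(S(S(mul(Z, mul(SSZ, SZ))))))
  →23  S^4(Z)

Answer: SAME — A ⇓ S^4(Z), B ⇓ S^4(Z)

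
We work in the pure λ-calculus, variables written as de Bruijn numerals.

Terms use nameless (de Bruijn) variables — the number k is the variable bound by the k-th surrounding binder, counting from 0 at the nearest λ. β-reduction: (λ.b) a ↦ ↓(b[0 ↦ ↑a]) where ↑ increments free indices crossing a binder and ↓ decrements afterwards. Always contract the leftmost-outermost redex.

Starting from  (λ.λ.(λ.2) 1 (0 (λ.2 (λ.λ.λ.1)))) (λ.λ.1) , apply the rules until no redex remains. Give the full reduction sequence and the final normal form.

Answer: normal form = λ.λ.1 (λ.λ.λ.λ.λ.1)  (in 4 steps)

Derivation:
  start: (λ.λ.(λ.2) 1 (0 (λ.2 (λ.λ.λ.1)))) (λ.λ.1)
  →1  λ.(λ.λ.λ.1) (λ.λ.1) (0 (λ.(λ.λ.1) (λ.λ.λ.1)))
  →2  λ.(λ.λ.1) (0 (λ.(λ.λ.1) (λ.λ.λ.1)))
  →3  λ.λ.1 (λ.(λ.λ.1) (λ.λ.λ.1))
  →4  λ.λ.1 (λ.λ.λ.λ.λ.1)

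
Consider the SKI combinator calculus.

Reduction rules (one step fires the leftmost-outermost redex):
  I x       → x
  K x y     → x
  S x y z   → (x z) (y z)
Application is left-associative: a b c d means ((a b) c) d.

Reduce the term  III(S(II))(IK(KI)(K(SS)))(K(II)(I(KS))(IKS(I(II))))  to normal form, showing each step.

  start: III(S(II))(IK(KI)(K(SS)))(K(II)(I(KS))(IKS(I(II))))
  step 1: II(S(II))(IK(KI)(K(SS)))(K(II)(I(KS))(IKS(I(II))))
  step 2: I(S(II))(IK(KI)(K(SS)))(K(II)(I(KS))(IKS(I(II))))
  step 3: S(II)(IK(KI)(K(SS)))(K(II)(I(KS))(IKS(I(II))))
  step 4: II(K(II)(I(KS))(IKS(I(II))))(IK(KI)(K(SS))(K(II)(I(KS))(IKS(I(II)))))
  step 5: I(K(II)(I(KS))(IKS(I(II))))(IK(KI)(K(SS))(K(II)(I(KS))(IKS(I(II)))))
  step 6: K(II)(I(KS))(IKS(I(II)))(IK(KI)(K(SS))(K(II)(I(KS))(IKS(I(II)))))
  step 7: II(IKS(I(II)))(IK(KI)(K(SS))(K(II)(I(KS))(IKS(I(II)))))
  step 8: I(IKS(I(II)))(IK(KI)(K(SS))(K(II)(I(KS))(IKS(I(II)))))
  step 9: IKS(I(II))(IK(KI)(K(SS))(K(II)(I(KS))(IKS(I(II)))))
  step 10: KS(I(II))(IK(KI)(K(SS))(K(II)(I(KS))(IKS(I(II)))))
  step 11: S(IK(KI)(K(SS))(K(II)(I(KS))(IKS(I(II)))))
  step 12: S(K(KI)(K(SS))(K(II)(I(KS))(IKS(I(II)))))
  step 13: S(KI(K(II)(I(KS))(IKS(I(II)))))
  step 14: SI

Answer: normal form = SI  (in 14 steps)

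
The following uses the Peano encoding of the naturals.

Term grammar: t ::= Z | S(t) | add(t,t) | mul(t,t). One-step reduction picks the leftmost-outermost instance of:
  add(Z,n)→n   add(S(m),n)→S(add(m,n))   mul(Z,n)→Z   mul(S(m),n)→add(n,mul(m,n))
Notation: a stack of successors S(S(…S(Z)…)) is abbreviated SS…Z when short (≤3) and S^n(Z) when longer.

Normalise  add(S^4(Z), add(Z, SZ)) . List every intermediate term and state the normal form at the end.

  start: add(S^4(Z), add(Z, SZ))
  →1  S(add(SSSZ, add(Z, SZ)))
  →2  S(S(add(SSZ, add(Z, SZ))))
  →3  S(S(S(add(SZ, add(Z, SZ)))))
  →4  S(S(S(S(add(Z, add(Z, SZ))))))
  →5  S(S(S(S(add(Z, SZ)))))
  →6  S^5(Z)

Answer: normal form = S^5(Z)  (in 6 steps)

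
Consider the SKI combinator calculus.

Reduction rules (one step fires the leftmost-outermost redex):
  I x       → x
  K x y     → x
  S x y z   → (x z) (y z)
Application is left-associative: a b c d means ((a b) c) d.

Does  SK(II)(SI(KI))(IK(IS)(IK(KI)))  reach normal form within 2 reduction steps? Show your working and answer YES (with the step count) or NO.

  start: SK(II)(SI(KI))(IK(IS)(IK(KI)))
  step 1: K(SI(KI))(II(SI(KI)))(IK(IS)(IK(KI)))
  step 2: SI(KI)(IK(IS)(IK(KI)))

Answer: NO — after 2 steps the term is SI(KI)(IK(IS)(IK(KI))), not yet normal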